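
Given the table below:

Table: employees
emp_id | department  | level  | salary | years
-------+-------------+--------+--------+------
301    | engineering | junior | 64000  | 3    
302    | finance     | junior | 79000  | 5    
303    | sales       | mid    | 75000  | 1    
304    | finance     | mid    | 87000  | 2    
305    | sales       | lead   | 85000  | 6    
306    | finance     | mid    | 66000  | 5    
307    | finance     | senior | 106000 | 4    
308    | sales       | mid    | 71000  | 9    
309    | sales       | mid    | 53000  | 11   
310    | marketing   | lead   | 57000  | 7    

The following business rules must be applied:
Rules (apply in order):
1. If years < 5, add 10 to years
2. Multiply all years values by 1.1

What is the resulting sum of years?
102.3

Step 1: Apply Rule 1 - Add 10 to records with years < 5
  - 4 records affected: 10 + (4 × 10) = 50
  - Unaffected records: 43
  - Sum after Rule 1: 93
Step 2: Apply Rule 2 - Multiply all by 1.1
  - 93 × 1.1 = 102.3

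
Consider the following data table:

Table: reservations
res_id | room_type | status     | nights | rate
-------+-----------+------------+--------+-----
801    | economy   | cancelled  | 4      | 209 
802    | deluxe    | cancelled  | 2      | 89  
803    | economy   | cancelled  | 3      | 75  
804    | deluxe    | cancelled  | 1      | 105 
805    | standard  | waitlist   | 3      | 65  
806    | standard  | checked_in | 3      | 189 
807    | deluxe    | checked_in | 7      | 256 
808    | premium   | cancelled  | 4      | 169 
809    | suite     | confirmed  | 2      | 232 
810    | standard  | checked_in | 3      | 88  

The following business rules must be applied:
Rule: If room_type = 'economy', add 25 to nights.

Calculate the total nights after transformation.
82

Step 1: Count records where room_type = 'economy': 2
Step 2: Total bonus added: 2 × 25 = 50
Step 3: Original sum of nights: 32
Step 4: Final sum = 32 + 50 = 82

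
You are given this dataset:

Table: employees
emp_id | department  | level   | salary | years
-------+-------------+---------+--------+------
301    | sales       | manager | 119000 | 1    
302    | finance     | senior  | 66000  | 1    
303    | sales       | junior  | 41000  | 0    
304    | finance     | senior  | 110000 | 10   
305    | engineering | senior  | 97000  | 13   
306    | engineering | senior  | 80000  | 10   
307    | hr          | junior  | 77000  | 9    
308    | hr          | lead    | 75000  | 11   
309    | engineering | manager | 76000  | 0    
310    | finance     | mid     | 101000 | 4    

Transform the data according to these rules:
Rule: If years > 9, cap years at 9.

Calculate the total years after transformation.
51

Step 1: 4 records have years > 9
Step 2: These records originally summed to 44
Step 3: After capping: 4 × 9 = 36
Step 4: Unaffected records sum: 15
Step 5: Final sum = 36 + 15 = 51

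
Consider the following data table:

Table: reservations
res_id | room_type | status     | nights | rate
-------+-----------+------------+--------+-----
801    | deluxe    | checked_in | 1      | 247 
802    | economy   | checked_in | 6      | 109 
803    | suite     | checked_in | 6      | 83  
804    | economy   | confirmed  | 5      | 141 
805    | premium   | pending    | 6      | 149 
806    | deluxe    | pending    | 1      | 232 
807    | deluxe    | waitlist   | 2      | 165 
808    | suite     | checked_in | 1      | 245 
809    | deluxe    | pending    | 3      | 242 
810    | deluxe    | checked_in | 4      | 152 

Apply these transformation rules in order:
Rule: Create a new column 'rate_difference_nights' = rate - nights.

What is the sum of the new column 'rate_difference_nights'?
1730

Step 1: For each record, compute rate - nights
Example calculations:
  247 - 1 = 246
  109 - 6 = 103
  83 - 6 = 77
  ...
Step 2: Sum all derived values
Step 3: Total = 1730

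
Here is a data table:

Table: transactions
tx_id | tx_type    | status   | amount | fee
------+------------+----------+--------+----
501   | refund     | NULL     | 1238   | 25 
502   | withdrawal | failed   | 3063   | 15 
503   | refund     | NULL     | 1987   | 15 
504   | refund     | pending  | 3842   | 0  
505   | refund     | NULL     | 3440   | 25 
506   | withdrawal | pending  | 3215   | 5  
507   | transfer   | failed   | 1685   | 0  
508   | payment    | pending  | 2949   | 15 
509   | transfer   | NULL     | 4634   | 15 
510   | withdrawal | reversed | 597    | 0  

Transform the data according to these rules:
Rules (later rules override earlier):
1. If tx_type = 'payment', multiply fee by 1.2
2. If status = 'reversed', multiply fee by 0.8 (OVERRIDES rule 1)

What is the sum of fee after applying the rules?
118.0

Step 1: Rule 2 takes priority for records with status = 'reversed'
  - 1 records: 0 × 0.8 = 0.0
Step 2: Rule 1 applies to remaining records with tx_type = 'payment'
  - 1 records: 15 × 1.2 = 18.0
Step 3: Other records unchanged: 100
Step 4: Final sum = 0.0 + 18.0 + 100 = 118.0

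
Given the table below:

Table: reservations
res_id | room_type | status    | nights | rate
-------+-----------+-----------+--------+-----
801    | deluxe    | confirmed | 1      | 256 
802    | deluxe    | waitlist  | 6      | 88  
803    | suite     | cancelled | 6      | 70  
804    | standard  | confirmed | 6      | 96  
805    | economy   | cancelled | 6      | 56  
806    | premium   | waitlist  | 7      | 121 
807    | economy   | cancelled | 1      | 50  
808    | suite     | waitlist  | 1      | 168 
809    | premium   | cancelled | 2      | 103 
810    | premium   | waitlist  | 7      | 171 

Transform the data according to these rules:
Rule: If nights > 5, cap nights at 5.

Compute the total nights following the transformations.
35

Step 1: 6 records have nights > 5
Step 2: These records originally summed to 38
Step 3: After capping: 6 × 5 = 30
Step 4: Unaffected records sum: 5
Step 5: Final sum = 30 + 5 = 35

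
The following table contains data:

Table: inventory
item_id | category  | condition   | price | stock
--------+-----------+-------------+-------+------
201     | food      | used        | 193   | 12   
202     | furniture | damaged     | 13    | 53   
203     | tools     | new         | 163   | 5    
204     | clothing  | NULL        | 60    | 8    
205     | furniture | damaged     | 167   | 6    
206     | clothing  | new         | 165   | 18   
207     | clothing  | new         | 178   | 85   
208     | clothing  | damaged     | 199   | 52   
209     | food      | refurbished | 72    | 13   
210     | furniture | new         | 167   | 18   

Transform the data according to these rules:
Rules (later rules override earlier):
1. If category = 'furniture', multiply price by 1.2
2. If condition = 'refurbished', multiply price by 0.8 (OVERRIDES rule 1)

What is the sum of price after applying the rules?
1432.0

Step 1: Rule 2 takes priority for records with condition = 'refurbished'
  - 1 records: 72 × 0.8 = 57.6
Step 2: Rule 1 applies to remaining records with category = 'furniture'
  - 3 records: 347 × 1.2 = 416.4
Step 3: Other records unchanged: 958
Step 4: Final sum = 57.6 + 416.4 + 958 = 1432.0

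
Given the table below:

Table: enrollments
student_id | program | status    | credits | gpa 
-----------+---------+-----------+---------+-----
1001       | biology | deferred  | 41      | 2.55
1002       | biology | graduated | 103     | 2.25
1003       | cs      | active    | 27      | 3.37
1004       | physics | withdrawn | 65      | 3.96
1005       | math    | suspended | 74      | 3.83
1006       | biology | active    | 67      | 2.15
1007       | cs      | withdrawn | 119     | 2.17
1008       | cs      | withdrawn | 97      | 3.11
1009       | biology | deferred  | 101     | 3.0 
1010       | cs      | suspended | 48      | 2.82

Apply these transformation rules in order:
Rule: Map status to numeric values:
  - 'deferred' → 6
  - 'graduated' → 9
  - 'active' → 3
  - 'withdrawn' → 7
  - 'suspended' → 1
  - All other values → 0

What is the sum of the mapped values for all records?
50

Step 1: Apply mapping to each record
Step 2: Count by status:
  'deferred': 2 records × 6 = 12
  'graduated': 1 records × 9 = 9
  'active': 2 records × 3 = 6
  'withdrawn': 3 records × 7 = 21
  'suspended': 2 records × 1 = 2
Step 3: Sum all mapped values = 50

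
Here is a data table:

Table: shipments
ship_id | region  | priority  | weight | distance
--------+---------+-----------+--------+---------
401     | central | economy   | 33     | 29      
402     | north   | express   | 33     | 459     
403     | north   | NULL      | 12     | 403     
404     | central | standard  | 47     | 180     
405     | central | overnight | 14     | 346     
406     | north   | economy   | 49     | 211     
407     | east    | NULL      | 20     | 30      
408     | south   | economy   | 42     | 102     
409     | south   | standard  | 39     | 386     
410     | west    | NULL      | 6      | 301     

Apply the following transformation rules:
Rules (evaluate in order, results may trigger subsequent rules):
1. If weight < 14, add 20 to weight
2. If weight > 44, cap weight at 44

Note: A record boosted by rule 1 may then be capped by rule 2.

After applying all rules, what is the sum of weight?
327

Step 1: Apply rule 1 to records with weight < 14
  - 2 records get bonus of 20
  - Of these, 0 records then exceed 44 and get capped
Step 2: Apply rule 2 to records with weight > 44
  - 2 records (original) are capped
Step 3: Calculate final sum = 327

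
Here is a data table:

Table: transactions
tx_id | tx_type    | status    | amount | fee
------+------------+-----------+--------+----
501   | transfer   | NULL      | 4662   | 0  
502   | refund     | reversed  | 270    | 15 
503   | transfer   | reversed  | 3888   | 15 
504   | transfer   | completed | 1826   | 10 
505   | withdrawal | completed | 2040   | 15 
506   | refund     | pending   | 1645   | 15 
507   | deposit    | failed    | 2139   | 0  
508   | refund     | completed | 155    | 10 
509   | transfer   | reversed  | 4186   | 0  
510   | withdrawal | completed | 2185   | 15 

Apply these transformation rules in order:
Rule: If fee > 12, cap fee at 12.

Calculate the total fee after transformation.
80

Step 1: 5 records have fee > 12
Step 2: These records originally summed to 75
Step 3: After capping: 5 × 12 = 60
Step 4: Unaffected records sum: 20
Step 5: Final sum = 60 + 20 = 80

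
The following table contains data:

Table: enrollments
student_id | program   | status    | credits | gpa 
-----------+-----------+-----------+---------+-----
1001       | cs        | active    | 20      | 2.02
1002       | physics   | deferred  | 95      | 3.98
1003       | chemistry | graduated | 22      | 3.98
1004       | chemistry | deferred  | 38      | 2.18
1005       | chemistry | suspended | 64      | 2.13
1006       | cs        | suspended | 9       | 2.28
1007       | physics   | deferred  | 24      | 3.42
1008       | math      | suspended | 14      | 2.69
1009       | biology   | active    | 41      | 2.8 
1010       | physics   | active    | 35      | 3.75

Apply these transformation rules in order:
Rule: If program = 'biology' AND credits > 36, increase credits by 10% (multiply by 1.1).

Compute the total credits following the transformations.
366.1

Step 1: Find records where program = 'biology' AND credits > 36
Step 2: 1 records match, summing to 41
Step 3: After multiplier: 41 × 1.1 = 45.1
Step 4: Unaffected records sum: 321
Step 5: Final sum = 45.1 + 321 = 366.1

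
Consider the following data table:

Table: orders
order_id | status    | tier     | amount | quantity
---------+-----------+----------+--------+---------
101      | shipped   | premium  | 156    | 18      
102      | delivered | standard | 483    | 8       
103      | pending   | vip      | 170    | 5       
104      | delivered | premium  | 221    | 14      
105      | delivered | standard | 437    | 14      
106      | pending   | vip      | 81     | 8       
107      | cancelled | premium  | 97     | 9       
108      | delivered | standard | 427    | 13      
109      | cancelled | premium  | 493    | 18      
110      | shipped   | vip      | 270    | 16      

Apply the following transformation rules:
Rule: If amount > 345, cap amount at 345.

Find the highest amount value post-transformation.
345

Step 1: Original maximum amount = 493
Step 2: Apply cap at 345
Step 3: 4 records had amount > 345 and were capped
Step 4: Maximum after transformation = 345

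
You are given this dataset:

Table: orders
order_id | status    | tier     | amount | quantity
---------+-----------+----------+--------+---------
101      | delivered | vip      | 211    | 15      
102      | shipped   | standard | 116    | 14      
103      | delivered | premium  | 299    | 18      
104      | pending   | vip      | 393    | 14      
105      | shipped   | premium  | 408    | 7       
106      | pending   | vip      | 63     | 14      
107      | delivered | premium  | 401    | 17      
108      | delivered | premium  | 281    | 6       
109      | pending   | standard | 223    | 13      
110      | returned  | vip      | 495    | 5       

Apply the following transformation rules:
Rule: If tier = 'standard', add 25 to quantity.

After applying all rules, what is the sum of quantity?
173

Step 1: Count records where tier = 'standard': 2
Step 2: Total bonus added: 2 × 25 = 50
Step 3: Original sum of quantity: 123
Step 4: Final sum = 123 + 50 = 173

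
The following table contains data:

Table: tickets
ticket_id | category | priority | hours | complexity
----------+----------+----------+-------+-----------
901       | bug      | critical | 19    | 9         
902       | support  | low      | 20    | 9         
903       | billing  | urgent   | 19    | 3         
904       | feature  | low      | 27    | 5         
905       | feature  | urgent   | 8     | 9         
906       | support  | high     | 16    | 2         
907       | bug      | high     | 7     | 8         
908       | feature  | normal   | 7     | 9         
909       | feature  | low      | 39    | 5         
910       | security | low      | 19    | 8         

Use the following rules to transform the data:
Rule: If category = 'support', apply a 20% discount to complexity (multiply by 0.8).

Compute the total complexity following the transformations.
64.8

Step 1: Records with category = 'support' have total complexity = 11
Step 2: Apply multiplier: 11 × 0.8 = 8.8
Step 3: Other records total: 56
Step 4: Final sum = 8.8 + 56 = 64.8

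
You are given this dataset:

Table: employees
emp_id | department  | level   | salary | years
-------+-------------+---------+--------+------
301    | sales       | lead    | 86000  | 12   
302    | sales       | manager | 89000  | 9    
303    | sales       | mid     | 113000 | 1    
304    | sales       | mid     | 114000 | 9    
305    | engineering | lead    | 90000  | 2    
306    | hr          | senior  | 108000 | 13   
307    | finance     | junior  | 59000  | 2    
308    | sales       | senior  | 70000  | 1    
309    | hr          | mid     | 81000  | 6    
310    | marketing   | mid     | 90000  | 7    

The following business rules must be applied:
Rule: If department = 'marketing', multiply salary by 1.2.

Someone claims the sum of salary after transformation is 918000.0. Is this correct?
Yes, the result is correct.

Step 1: Calculate the correct sum after transformation
Step 2: Apply multiplier 1.2 to records where department = 'marketing'
Step 3: Correct result = 918000.0
Step 4: Claimed result = 918000.0
Step 5: 918000.0 = 918000.0 ✓
Conclusion: The claimed result is correct.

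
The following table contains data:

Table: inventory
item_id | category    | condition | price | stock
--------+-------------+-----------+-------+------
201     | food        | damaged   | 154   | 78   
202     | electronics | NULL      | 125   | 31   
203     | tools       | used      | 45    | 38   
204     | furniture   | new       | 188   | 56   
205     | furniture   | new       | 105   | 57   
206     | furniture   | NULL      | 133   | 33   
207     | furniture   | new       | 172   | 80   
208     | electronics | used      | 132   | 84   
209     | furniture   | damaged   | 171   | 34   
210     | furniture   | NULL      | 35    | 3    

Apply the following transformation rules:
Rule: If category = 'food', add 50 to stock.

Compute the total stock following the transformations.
544

Step 1: Count records where category = 'food': 1
Step 2: Total bonus added: 1 × 50 = 50
Step 3: Original sum of stock: 494
Step 4: Final sum = 494 + 50 = 544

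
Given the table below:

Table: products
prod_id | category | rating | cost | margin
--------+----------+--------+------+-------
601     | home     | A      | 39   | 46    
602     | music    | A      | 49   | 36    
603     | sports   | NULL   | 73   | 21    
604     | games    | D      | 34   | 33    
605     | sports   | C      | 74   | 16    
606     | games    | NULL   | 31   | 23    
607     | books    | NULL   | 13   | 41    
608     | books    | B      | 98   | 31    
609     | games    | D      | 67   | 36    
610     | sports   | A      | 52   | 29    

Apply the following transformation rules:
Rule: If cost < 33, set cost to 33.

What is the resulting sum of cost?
552

Step 1: 2 records have cost < 33
Step 2: These records originally summed to 44
Step 3: After setting to minimum: 2 × 33 = 66
Step 4: Unaffected records sum: 486
Step 5: Final sum = 66 + 486 = 552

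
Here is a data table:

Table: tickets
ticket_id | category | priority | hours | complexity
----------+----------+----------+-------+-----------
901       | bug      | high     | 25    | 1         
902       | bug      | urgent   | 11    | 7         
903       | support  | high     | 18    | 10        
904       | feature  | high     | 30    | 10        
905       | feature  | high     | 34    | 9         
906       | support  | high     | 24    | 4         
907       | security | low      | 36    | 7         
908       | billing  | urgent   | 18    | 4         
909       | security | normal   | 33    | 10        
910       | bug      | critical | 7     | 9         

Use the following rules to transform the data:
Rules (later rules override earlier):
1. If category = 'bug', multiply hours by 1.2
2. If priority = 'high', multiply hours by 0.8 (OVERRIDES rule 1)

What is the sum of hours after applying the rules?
213.4

Step 1: Rule 2 takes priority for records with priority = 'high'
  - 5 records: 131 × 0.8 = 104.8
Step 2: Rule 1 applies to remaining records with category = 'bug'
  - 2 records: 18 × 1.2 = 21.6
Step 3: Other records unchanged: 87
Step 4: Final sum = 104.8 + 21.6 + 87 = 213.4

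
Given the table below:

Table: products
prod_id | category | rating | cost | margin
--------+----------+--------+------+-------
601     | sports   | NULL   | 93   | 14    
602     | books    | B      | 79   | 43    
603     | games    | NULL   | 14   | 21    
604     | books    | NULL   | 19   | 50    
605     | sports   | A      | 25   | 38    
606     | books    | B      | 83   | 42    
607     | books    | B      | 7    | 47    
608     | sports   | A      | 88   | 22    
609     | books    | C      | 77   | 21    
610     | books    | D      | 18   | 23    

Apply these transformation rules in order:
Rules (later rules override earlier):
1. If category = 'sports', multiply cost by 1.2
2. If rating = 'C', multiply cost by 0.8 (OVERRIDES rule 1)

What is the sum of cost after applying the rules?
528.8

Step 1: Rule 2 takes priority for records with rating = 'C'
  - 1 records: 77 × 0.8 = 61.6
Step 2: Rule 1 applies to remaining records with category = 'sports'
  - 3 records: 206 × 1.2 = 247.2
Step 3: Other records unchanged: 220
Step 4: Final sum = 61.6 + 247.2 + 220 = 528.8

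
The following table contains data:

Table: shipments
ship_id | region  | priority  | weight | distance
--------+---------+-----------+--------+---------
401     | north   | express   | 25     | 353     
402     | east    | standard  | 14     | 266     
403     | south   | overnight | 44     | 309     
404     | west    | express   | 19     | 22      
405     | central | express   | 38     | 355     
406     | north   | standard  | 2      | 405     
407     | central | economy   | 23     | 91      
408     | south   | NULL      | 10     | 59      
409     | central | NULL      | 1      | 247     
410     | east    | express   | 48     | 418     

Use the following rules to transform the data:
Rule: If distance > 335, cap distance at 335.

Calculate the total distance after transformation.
2334

Step 1: 4 records have distance > 335
Step 2: These records originally summed to 1531
Step 3: After capping: 4 × 335 = 1340
Step 4: Unaffected records sum: 994
Step 5: Final sum = 1340 + 994 = 2334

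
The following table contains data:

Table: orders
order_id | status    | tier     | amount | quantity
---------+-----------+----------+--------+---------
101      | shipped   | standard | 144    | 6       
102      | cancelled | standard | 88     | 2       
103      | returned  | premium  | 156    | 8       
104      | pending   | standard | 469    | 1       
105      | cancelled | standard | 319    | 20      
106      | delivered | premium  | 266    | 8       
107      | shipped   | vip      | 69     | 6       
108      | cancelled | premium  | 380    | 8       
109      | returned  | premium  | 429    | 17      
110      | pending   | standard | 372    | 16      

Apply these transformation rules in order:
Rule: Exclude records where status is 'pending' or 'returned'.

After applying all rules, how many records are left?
6

Step 1: Count records to exclude
  - 2 (pending) + 2 (returned) = 4 records
Step 2: Total records: 10
Step 3: Remaining = 10 - 4 = 6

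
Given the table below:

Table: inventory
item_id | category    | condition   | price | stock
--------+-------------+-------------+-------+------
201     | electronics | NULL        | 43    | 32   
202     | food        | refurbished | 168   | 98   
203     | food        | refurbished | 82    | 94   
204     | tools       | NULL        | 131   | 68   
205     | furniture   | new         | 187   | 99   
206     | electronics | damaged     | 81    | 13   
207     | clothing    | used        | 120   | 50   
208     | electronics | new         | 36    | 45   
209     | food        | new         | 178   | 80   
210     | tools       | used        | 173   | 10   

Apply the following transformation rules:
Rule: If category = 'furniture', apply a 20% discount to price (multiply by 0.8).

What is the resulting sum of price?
1161.6

Step 1: Records with category = 'furniture' have total price = 187
Step 2: Apply multiplier: 187 × 0.8 = 149.6
Step 3: Other records total: 1012
Step 4: Final sum = 149.6 + 1012 = 1161.6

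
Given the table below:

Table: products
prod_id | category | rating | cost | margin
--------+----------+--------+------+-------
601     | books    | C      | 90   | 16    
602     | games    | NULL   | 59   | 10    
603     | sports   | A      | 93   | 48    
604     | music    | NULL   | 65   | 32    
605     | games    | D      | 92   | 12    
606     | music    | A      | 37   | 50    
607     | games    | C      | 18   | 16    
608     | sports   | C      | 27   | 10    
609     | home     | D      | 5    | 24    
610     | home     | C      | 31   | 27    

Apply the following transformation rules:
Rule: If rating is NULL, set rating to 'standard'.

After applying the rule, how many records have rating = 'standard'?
2

Step 1: Count records where rating IS NULL
Step 2: Found 2 records with NULL rating
Step 3: These records will have rating set to 'standard'
Step 4: Records already having rating = 'standard': 0
Step 5: Answer: 2 + 0 = 2 records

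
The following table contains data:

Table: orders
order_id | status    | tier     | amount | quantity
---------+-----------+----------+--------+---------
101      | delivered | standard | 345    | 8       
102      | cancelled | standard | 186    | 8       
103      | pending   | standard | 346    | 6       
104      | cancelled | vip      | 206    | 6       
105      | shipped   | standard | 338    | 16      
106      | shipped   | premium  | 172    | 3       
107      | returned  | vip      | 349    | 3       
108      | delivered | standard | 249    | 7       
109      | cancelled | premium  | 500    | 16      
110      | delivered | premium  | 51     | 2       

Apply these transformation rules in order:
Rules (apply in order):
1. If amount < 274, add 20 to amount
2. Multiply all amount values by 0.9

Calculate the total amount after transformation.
2557.8

Step 1: Apply Rule 1 - Add 20 to records with amount < 274
  - 5 records affected: 864 + (5 × 20) = 964
  - Unaffected records: 1878
  - Sum after Rule 1: 2842
Step 2: Apply Rule 2 - Multiply all by 0.9
  - 2842 × 0.9 = 2557.8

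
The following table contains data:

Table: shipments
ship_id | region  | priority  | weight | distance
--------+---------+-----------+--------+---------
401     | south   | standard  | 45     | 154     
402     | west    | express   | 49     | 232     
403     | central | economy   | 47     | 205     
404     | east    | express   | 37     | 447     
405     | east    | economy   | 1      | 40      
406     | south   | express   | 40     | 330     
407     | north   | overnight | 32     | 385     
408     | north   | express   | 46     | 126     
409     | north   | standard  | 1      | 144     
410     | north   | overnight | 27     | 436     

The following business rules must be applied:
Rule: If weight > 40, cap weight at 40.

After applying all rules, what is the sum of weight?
298

Step 1: 4 records have weight > 40
Step 2: These records originally summed to 187
Step 3: After capping: 4 × 40 = 160
Step 4: Unaffected records sum: 138
Step 5: Final sum = 160 + 138 = 298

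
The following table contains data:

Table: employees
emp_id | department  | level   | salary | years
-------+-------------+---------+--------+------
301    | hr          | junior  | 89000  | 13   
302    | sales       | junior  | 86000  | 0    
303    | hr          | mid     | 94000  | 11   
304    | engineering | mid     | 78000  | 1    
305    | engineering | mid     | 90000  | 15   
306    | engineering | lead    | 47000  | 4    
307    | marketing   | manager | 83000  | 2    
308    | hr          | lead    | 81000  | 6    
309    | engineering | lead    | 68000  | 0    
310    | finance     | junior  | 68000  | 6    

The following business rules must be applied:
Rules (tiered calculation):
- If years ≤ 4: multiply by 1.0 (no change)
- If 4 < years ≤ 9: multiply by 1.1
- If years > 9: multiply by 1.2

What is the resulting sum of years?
67.0

Step 1: Tier 1 (years ≤ 4): 5 records, sum = 7 × 1.0 = 7.0
Step 2: Tier 2 (4 < years ≤ 9): 2 records, sum = 12 × 1.1 = 13.2
Step 3: Tier 3 (years > 9): 3 records, sum = 39 × 1.2 = 46.8
Step 4: Final sum = 7.0 + 13.2 + 46.8 = 67.0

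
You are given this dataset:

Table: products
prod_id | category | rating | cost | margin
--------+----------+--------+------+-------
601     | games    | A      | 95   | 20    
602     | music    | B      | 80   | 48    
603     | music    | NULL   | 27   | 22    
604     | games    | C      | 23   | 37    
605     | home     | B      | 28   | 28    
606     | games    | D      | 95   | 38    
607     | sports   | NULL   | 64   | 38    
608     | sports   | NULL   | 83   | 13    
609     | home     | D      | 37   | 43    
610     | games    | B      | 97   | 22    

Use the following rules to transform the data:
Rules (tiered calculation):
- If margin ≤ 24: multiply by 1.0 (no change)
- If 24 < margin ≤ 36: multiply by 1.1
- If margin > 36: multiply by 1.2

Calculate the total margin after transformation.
352.6

Step 1: Tier 1 (margin ≤ 24): 4 records, sum = 77 × 1.0 = 77.0
Step 2: Tier 2 (24 < margin ≤ 36): 1 records, sum = 28 × 1.1 = 30.8
Step 3: Tier 3 (margin > 36): 5 records, sum = 204 × 1.2 = 244.8
Step 4: Final sum = 77.0 + 30.8 + 244.8 = 352.6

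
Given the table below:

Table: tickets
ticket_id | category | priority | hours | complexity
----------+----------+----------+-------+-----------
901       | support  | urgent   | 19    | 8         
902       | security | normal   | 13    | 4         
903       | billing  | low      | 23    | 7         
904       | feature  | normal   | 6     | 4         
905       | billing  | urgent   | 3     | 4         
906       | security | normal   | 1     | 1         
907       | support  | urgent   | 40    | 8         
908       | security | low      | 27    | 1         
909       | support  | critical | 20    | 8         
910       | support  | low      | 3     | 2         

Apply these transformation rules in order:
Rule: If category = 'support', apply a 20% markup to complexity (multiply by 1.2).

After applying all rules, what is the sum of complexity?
52.2

Step 1: Records with category = 'support' have total complexity = 26
Step 2: Apply multiplier: 26 × 1.2 = 31.2
Step 3: Other records total: 21
Step 4: Final sum = 31.2 + 21 = 52.2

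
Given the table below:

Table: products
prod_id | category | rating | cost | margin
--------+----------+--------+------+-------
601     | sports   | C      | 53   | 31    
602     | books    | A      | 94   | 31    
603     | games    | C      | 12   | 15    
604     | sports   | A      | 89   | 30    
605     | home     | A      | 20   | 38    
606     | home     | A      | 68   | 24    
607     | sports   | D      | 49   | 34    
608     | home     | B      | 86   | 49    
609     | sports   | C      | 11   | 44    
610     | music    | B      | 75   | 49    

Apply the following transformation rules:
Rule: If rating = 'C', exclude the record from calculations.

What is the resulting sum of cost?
481

Step 1: Identify records where rating = 'C'
Step 2: The excluded records sum to 76
Step 3: Original total cost = 557
Step 4: Remaining total = 557 - 76 = 481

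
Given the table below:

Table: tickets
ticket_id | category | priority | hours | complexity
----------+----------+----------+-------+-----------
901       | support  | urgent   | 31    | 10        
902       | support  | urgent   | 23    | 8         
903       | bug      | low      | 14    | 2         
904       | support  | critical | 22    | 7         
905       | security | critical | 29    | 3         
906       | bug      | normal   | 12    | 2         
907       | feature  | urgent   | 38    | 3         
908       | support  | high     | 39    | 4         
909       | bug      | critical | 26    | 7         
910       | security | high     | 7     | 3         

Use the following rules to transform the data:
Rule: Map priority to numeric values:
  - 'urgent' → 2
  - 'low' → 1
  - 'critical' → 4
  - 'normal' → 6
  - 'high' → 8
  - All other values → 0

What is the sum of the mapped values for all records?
41

Step 1: Apply mapping to each record
Step 2: Count by status:
  'urgent': 3 records × 2 = 6
  'low': 1 records × 1 = 1
  'critical': 3 records × 4 = 12
  'normal': 1 records × 6 = 6
  'high': 2 records × 8 = 16
Step 3: Sum all mapped values = 41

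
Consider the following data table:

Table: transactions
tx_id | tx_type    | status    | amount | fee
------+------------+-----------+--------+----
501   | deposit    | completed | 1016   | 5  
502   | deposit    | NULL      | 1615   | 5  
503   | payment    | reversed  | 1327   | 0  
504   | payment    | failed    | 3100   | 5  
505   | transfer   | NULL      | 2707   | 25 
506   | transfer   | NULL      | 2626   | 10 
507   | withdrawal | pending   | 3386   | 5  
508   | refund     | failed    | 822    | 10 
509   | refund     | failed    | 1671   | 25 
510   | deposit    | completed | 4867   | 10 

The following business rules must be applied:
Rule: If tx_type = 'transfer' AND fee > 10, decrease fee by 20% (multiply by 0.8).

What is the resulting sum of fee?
95.0

Step 1: Find records where tx_type = 'transfer' AND fee > 10
Step 2: 1 records match, summing to 25
Step 3: After multiplier: 25 × 0.8 = 20.0
Step 4: Unaffected records sum: 75
Step 5: Final sum = 20.0 + 75 = 95.0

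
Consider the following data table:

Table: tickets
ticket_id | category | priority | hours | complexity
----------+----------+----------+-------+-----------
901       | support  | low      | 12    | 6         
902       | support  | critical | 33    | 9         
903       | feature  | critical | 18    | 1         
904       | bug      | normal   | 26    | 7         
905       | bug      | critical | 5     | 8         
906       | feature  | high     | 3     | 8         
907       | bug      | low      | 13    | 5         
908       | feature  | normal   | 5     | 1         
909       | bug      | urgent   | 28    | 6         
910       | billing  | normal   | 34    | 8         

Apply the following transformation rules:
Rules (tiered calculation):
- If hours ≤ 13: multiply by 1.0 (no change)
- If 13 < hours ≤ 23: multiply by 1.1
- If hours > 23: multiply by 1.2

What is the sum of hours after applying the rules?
203.0

Step 1: Tier 1 (hours ≤ 13): 5 records, sum = 38 × 1.0 = 38.0
Step 2: Tier 2 (13 < hours ≤ 23): 1 records, sum = 18 × 1.1 = 19.8
Step 3: Tier 3 (hours > 23): 4 records, sum = 121 × 1.2 = 145.2
Step 4: Final sum = 38.0 + 19.8 + 145.2 = 203.0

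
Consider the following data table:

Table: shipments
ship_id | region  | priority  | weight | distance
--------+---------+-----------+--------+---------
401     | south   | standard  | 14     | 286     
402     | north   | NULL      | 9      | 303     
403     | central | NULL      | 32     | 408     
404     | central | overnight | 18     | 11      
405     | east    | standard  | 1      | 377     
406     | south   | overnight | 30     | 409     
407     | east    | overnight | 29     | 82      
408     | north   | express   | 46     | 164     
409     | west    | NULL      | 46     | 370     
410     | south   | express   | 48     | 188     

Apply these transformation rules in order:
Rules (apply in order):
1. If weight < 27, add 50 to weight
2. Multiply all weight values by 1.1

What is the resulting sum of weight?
520.3

Step 1: Apply Rule 1 - Add 50 to records with weight < 27
  - 4 records affected: 42 + (4 × 50) = 242
  - Unaffected records: 231
  - Sum after Rule 1: 473
Step 2: Apply Rule 2 - Multiply all by 1.1
  - 473 × 1.1 = 520.3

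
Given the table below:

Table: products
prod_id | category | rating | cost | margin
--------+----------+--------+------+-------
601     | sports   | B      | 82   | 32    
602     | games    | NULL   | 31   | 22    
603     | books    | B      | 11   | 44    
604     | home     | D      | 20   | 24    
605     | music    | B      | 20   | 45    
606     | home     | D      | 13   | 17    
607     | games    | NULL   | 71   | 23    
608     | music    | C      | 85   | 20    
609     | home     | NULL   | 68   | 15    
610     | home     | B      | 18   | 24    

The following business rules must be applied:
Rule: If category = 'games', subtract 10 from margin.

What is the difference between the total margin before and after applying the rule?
20

Step 1: Original sum of margin = 266
Step 2: 2 records have category = 'games'
Step 3: Each affected record changes by -10
Step 4: Total change = 2 × -10 = -20
Step 5: New sum = 266 + -20 = 246
Step 6: Difference = |246 - 266| = 20
        (Sum decreased by 20)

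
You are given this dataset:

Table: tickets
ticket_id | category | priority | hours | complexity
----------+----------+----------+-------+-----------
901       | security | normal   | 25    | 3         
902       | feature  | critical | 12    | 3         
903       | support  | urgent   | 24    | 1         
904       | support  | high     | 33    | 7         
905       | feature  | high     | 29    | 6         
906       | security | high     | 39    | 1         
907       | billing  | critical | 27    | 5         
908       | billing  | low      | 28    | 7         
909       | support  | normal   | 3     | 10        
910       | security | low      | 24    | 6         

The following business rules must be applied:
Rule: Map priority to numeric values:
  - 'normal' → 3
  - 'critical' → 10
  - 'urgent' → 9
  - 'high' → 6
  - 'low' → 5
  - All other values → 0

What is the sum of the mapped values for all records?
63

Step 1: Apply mapping to each record
Step 2: Count by status:
  'normal': 2 records × 3 = 6
  'critical': 2 records × 10 = 20
  'urgent': 1 records × 9 = 9
  'high': 3 records × 6 = 18
  'low': 2 records × 5 = 10
Step 3: Sum all mapped values = 63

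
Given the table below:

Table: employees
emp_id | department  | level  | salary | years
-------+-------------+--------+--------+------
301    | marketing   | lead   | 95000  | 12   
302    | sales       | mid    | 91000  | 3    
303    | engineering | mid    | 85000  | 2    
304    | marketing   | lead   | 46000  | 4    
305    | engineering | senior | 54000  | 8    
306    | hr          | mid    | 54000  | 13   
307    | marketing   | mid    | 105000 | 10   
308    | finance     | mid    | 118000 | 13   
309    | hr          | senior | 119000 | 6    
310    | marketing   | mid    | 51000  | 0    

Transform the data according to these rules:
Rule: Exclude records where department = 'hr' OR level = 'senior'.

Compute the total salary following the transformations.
591000

Step 1: Find records where department = 'hr' OR level = 'senior'
Step 2: 3 records match, summing to 227000
Step 3: Original sum: 818000
Step 4: Remaining sum = 818000 - 227000 = 591000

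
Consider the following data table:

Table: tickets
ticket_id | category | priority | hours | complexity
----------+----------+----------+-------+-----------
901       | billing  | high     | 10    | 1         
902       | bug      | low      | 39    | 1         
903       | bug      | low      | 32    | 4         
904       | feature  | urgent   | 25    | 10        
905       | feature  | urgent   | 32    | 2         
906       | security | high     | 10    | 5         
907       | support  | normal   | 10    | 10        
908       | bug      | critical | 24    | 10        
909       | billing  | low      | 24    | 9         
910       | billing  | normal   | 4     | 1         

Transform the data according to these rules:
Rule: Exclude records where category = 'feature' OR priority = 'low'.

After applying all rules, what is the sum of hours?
58

Step 1: Find records where category = 'feature' OR priority = 'low'
Step 2: 5 records match, summing to 152
Step 3: Original sum: 210
Step 4: Remaining sum = 210 - 152 = 58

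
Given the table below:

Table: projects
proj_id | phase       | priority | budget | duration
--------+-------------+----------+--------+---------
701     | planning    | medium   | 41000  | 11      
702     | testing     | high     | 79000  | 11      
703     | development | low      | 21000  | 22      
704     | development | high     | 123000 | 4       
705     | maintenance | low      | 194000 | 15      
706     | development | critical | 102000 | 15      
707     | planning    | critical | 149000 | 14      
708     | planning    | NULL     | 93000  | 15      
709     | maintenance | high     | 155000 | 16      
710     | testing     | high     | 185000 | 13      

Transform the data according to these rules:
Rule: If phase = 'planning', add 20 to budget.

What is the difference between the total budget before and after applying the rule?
60

Step 1: Original sum of budget = 1142000
Step 2: 3 records have phase = 'planning'
Step 3: Each affected record changes by 20
Step 4: Total change = 3 × 20 = 60
Step 5: New sum = 1142000 + 60 = 1142060
Step 6: Difference = |1142060 - 1142000| = 60
        (Sum increased by 60)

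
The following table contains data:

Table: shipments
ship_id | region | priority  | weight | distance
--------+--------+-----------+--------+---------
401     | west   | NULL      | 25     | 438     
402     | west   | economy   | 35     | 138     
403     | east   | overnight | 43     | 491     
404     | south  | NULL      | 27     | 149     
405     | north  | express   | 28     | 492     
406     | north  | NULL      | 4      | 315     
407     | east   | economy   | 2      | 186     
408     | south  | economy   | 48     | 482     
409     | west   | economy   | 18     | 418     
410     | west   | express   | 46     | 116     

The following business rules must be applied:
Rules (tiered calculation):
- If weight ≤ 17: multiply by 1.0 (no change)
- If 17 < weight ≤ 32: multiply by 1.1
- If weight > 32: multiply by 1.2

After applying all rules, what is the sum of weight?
320.2

Step 1: Tier 1 (weight ≤ 17): 2 records, sum = 6 × 1.0 = 6.0
Step 2: Tier 2 (17 < weight ≤ 32): 4 records, sum = 98 × 1.1 = 107.8
Step 3: Tier 3 (weight > 32): 4 records, sum = 172 × 1.2 = 206.4
Step 4: Final sum = 6.0 + 107.8 + 206.4 = 320.2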